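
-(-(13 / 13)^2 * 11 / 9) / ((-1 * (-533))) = 11 / 4797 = 0.00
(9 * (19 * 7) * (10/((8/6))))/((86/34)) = 305235/86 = 3549.24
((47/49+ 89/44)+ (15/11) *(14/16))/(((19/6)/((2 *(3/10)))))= 162027/204820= 0.79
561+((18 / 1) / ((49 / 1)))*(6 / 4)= 561.55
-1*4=-4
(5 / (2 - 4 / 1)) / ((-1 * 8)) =5 / 16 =0.31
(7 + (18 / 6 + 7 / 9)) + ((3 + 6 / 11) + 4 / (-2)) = 1220 / 99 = 12.32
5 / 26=0.19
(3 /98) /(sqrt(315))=0.00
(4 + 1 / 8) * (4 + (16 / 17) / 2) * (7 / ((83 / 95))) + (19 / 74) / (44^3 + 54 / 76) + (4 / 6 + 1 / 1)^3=1390590356127139 / 9125732750382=152.38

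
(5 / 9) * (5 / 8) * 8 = 25 / 9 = 2.78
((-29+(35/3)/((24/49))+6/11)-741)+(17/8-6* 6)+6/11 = -154235/198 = -778.96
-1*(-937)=937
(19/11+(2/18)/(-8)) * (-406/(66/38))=-5233949/13068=-400.52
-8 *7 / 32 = -7 / 4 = -1.75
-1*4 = -4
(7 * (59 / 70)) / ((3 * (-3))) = -59 / 90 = -0.66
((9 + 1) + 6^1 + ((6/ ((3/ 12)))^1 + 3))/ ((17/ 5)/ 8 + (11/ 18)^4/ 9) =203128560/ 2080871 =97.62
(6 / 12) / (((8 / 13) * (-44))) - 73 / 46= -25995 / 16192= -1.61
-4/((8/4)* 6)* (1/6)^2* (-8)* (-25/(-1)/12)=25/162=0.15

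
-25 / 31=-0.81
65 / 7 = 9.29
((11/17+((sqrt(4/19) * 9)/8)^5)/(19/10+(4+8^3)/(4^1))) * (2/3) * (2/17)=0.00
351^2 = 123201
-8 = -8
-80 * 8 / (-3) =640 / 3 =213.33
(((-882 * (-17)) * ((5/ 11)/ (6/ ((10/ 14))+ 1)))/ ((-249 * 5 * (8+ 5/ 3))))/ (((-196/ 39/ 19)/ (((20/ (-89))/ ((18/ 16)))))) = -5038800/ 110753291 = -0.05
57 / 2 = 28.50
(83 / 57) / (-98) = -83 / 5586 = -0.01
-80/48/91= -5/273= -0.02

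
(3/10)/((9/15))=1/2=0.50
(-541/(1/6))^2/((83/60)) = 7616758.55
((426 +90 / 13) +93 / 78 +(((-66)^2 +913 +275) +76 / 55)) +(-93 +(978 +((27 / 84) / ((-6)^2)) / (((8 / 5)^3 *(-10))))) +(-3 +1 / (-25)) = 2813263233761 / 410009600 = 6861.46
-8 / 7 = -1.14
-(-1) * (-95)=-95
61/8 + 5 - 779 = -766.38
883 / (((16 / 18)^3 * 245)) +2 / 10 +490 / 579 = 89739581 / 14525952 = 6.18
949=949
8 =8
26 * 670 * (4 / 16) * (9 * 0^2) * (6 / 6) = 0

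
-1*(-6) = 6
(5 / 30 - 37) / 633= -221 / 3798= -0.06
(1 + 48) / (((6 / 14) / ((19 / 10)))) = 6517 / 30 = 217.23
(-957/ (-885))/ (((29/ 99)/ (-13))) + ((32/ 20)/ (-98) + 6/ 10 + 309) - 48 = 213.59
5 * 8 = 40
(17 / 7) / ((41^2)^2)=17 / 19780327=0.00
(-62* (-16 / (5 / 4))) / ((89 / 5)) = 3968 / 89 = 44.58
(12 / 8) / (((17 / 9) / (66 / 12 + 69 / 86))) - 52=-68707 / 1462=-47.00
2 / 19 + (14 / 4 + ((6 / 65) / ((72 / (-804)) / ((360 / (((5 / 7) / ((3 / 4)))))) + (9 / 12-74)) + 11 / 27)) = 330858419081 / 82479324330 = 4.01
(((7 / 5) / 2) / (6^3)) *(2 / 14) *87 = 29 / 720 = 0.04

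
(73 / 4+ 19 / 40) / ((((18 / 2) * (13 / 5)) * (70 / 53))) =5671 / 9360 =0.61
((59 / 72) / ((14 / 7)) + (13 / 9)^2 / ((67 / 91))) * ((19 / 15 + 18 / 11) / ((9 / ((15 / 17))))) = 134906039 / 146138256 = 0.92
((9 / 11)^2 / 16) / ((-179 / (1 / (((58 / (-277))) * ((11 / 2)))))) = 22437 / 110547536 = 0.00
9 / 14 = 0.64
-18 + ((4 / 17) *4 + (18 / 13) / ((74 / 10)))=-137960 / 8177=-16.87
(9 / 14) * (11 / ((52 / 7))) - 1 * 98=-10093 / 104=-97.05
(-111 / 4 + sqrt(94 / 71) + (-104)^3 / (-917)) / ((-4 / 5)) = -21988345 / 14672- 5 * sqrt(6674) / 284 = -1500.10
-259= -259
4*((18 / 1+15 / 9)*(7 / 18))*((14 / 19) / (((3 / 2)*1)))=23128 / 1539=15.03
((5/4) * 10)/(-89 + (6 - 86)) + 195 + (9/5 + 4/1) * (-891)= -8404157/1690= -4972.87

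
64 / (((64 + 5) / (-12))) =-256 / 23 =-11.13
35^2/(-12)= -1225/12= -102.08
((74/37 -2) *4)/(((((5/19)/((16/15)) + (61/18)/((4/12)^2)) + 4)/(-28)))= 0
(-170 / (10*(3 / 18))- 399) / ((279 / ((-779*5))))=6994.25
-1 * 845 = -845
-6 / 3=-2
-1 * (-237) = 237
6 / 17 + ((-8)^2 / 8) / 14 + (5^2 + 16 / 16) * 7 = 21768 / 119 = 182.92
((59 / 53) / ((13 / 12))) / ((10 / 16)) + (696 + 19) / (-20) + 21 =-180599 / 13780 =-13.11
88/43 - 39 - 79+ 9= -4599/43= -106.95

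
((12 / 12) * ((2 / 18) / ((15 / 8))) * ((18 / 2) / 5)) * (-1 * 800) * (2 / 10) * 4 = -1024 / 15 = -68.27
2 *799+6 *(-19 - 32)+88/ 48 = 7763/ 6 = 1293.83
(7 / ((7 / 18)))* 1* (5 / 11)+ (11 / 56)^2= 283571 / 34496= 8.22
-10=-10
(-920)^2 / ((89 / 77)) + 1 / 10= 651728089 / 890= 732278.75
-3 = -3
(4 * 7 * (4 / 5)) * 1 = 112 / 5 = 22.40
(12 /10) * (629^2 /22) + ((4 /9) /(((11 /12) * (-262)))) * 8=466460419 /21615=21580.40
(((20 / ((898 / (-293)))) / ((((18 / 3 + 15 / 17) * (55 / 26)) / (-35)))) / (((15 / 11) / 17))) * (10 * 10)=237095600 / 12123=19557.50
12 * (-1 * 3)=-36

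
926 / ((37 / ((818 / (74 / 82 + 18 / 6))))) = 7764047 / 1480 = 5245.98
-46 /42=-23 /21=-1.10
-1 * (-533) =533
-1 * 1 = -1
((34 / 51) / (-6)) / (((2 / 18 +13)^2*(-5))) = 9 / 69620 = 0.00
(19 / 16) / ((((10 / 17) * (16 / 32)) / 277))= 89471 / 80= 1118.39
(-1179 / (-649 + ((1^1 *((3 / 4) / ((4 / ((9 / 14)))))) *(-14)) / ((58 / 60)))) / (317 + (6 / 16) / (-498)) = 0.01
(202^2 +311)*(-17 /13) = -698955 /13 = -53765.77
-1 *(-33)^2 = -1089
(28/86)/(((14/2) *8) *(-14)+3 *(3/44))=-616/1482941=-0.00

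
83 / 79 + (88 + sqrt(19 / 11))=sqrt(209) / 11 + 7035 / 79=90.36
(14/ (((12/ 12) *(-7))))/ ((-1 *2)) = 1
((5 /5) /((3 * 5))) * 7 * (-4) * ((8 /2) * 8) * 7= -6272 /15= -418.13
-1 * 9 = -9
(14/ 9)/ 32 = 7/ 144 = 0.05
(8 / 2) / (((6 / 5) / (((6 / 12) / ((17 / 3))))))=5 / 17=0.29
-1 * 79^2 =-6241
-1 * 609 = -609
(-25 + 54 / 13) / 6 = -271 / 78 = -3.47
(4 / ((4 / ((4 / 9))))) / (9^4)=4 / 59049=0.00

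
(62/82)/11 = 31/451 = 0.07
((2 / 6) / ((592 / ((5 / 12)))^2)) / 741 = 25 / 112187731968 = 0.00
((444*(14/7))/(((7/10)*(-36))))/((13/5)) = -3700/273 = -13.55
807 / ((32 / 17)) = 13719 / 32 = 428.72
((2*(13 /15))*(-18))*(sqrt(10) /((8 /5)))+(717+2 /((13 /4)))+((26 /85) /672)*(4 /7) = 466263589 /649740 - 39*sqrt(10) /2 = 655.95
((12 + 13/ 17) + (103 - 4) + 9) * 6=12318/ 17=724.59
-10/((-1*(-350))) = -1/35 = -0.03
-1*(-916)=916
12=12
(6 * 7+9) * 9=459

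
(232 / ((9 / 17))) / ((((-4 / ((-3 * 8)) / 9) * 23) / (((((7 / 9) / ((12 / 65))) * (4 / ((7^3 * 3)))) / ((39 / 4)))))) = 157760 / 91287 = 1.73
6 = 6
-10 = -10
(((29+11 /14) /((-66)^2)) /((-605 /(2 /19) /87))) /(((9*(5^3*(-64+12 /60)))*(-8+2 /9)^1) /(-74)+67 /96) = 0.00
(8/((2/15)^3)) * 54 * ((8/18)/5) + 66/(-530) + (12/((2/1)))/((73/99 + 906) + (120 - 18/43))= 18756147017343/1157795335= 16199.88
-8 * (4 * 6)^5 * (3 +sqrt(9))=-382205952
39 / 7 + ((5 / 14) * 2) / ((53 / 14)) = 2137 / 371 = 5.76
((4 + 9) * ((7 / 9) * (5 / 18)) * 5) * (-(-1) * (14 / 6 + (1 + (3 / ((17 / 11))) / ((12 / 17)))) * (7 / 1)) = 1162525 / 1944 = 598.01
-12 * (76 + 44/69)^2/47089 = -111851776/74730243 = -1.50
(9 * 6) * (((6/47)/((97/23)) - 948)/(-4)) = 58344219/4559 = 12797.59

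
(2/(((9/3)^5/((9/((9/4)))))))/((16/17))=17/486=0.03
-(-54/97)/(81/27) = 18/97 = 0.19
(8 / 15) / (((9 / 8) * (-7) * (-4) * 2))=8 / 945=0.01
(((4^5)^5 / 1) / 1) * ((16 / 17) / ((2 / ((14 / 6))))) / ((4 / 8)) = 126100789566373888 / 51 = 2472564501301448.78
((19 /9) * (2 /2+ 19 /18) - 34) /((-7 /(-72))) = -19220 /63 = -305.08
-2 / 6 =-1 / 3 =-0.33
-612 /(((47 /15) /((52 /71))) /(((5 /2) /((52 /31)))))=-711450 /3337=-213.20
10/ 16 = 5/ 8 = 0.62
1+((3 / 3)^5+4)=6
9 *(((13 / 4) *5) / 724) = 585 / 2896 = 0.20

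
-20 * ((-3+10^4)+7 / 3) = -199986.67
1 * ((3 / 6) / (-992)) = -1 / 1984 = -0.00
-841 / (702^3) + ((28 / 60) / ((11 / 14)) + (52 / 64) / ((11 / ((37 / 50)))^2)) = 0.60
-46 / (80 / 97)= -2231 / 40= -55.78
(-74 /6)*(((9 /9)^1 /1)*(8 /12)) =-74 /9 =-8.22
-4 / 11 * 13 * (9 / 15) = -156 / 55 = -2.84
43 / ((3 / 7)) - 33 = 202 / 3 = 67.33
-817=-817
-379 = -379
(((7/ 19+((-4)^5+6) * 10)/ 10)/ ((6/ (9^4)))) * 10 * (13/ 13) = -422994231/ 38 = -11131427.13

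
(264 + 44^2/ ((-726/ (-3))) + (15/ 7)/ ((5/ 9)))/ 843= 1931/ 5901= 0.33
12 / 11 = 1.09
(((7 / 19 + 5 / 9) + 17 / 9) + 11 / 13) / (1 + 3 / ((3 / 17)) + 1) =8134 / 42237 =0.19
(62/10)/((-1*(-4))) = 31/20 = 1.55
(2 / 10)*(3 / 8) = 3 / 40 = 0.08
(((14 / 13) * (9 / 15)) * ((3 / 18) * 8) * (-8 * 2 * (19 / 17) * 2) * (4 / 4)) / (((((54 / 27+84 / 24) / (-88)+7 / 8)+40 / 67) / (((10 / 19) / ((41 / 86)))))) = -330416128 / 13691171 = -24.13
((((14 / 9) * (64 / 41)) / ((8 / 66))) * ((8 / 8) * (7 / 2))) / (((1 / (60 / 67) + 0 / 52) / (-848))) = -146263040 / 2747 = -53244.65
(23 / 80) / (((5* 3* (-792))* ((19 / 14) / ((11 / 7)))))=-0.00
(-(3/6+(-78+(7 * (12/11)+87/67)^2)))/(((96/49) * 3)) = -124129495/312865344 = -0.40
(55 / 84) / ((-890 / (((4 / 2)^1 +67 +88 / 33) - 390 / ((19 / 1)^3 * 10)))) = -2027531 / 38458413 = -0.05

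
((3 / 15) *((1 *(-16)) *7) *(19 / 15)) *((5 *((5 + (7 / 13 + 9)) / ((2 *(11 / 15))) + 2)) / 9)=-3625048 / 19305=-187.78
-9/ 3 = -3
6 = 6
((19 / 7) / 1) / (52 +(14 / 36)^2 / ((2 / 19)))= 12312 / 242389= 0.05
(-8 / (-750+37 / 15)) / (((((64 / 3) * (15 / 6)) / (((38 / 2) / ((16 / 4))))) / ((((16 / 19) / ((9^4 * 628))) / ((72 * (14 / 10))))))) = 5 / 2587256761824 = 0.00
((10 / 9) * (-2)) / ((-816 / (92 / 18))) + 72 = 72.01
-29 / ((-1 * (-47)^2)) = 0.01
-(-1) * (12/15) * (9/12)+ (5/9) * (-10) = -223/45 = -4.96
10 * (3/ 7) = 4.29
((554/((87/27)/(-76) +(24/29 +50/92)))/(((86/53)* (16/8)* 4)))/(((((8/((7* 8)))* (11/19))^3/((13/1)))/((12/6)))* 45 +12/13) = 17070828664475859/491102146522025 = 34.76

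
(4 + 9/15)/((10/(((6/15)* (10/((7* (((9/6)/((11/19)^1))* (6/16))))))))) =8096/29925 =0.27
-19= -19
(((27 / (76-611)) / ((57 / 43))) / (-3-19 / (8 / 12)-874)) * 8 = 6192 / 18408815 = 0.00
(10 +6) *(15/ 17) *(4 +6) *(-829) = -1989600/ 17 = -117035.29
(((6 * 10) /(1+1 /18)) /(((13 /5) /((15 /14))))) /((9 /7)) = 4500 /247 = 18.22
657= 657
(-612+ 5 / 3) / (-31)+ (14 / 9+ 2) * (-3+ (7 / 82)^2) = 4243229 / 468999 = 9.05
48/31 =1.55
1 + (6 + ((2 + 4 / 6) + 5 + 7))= 65 / 3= 21.67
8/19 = 0.42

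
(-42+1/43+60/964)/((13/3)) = -1303080/134719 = -9.67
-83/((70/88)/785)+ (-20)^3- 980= -90889.14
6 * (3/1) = 18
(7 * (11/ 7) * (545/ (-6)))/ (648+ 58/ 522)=-17985/ 11666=-1.54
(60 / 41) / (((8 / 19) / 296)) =42180 / 41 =1028.78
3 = 3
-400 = -400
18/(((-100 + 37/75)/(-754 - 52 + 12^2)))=893700/7463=119.75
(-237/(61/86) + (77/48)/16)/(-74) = 15648679/3466752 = 4.51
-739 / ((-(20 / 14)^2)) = 36211 / 100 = 362.11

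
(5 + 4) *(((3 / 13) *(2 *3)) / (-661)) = -162 / 8593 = -0.02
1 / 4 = 0.25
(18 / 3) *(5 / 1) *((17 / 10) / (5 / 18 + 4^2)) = 918 / 293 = 3.13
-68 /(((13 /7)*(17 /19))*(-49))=0.84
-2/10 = -1/5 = -0.20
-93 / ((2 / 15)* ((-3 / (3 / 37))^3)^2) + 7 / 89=35920045571 / 456699300802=0.08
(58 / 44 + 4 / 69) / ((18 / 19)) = 39691 / 27324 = 1.45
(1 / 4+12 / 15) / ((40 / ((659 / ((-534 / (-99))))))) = 456687 / 142400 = 3.21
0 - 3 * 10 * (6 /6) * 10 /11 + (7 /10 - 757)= -86193 /110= -783.57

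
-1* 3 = -3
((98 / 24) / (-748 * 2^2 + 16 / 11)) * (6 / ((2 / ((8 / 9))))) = -539 / 148032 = -0.00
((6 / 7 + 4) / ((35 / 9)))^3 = 28652616 / 14706125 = 1.95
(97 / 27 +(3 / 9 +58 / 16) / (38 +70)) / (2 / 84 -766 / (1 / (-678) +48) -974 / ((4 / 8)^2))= -0.00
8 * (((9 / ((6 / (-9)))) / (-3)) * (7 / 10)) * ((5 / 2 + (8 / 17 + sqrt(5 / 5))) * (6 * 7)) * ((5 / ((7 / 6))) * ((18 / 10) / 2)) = 275562 / 17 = 16209.53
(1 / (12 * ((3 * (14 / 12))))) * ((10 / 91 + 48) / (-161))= -2189 / 307671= -0.01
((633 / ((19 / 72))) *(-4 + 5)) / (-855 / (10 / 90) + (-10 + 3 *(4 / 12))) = -633 / 2033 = -0.31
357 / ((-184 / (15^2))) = -80325 / 184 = -436.55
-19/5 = -3.80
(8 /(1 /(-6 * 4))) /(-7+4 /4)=32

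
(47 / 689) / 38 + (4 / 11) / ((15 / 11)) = 105433 / 392730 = 0.27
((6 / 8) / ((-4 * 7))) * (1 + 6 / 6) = -3 / 56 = -0.05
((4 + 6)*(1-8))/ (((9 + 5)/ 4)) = -20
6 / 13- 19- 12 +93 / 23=-7922 / 299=-26.49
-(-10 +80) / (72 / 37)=-1295 / 36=-35.97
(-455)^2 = 207025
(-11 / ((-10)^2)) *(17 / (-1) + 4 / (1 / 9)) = -209 / 100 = -2.09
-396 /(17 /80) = -31680 /17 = -1863.53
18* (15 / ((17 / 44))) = 11880 / 17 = 698.82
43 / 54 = 0.80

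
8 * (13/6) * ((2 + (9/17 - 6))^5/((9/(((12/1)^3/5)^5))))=-21213793079341845873426432/4437053125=-4781054560698289.11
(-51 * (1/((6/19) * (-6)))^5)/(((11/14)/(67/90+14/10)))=56868565733/9976919040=5.70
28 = 28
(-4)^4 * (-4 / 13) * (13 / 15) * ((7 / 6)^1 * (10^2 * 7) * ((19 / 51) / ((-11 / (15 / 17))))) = 47667200 / 28611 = 1666.04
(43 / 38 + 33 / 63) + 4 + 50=44413 / 798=55.66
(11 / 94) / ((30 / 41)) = 451 / 2820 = 0.16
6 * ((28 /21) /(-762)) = -4 /381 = -0.01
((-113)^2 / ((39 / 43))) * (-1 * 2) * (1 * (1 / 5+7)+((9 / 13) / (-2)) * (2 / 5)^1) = -168014502 / 845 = -198833.73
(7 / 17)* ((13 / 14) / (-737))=-0.00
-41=-41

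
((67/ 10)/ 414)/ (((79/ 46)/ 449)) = 30083/ 7110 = 4.23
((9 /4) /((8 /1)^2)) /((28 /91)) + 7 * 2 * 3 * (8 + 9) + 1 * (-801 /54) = 2148191 /3072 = 699.28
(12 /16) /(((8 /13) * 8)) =39 /256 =0.15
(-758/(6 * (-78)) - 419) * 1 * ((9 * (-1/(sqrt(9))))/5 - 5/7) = 548.56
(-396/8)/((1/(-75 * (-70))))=-259875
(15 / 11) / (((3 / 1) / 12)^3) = 960 / 11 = 87.27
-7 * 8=-56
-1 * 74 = -74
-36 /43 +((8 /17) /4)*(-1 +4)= -354 /731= -0.48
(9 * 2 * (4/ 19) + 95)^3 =964122.05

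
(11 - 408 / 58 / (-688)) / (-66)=-54919 / 329208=-0.17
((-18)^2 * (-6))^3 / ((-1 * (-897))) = -2448880128 / 299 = -8190234.54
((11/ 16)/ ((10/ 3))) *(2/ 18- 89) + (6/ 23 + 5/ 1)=-902/ 69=-13.07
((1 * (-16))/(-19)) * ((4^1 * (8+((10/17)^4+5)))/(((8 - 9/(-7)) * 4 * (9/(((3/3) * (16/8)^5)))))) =3927250432/928335915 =4.23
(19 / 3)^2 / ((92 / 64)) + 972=206980 / 207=999.90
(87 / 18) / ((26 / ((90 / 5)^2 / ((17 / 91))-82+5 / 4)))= 3260905 / 10608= 307.40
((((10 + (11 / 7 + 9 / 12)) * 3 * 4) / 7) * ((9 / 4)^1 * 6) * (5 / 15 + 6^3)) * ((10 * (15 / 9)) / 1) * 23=1158708375 / 49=23647109.69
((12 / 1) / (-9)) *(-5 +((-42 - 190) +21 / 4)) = 309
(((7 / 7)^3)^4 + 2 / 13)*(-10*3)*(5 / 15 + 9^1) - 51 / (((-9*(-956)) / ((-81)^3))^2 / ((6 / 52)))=-541155075753 / 23762336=-22773.65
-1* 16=-16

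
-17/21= -0.81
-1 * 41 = -41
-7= -7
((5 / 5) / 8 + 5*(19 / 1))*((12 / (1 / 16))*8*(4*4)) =2337792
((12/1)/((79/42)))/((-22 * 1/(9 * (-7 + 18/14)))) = 12960/869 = 14.91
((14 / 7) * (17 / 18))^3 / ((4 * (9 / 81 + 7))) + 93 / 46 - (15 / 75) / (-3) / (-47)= 252988429 / 112078080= 2.26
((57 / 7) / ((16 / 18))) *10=2565 / 28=91.61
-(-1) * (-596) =-596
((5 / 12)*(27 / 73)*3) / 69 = 45 / 6716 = 0.01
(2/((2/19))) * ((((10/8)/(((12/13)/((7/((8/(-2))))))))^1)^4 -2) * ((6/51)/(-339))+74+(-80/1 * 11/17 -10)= 47148612319949/3915827380224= 12.04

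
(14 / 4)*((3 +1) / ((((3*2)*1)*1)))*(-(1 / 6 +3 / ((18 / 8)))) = -7 / 2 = -3.50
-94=-94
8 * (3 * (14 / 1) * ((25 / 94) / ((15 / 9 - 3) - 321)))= -12600 / 45449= -0.28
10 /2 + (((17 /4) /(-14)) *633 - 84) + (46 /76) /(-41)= -271.18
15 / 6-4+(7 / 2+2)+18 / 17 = 86 / 17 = 5.06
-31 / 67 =-0.46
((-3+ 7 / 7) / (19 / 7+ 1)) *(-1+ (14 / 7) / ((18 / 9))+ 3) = -1.62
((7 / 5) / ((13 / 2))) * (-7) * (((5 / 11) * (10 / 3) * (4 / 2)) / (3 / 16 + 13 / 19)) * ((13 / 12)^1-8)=36.25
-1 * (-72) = 72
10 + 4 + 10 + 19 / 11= 283 / 11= 25.73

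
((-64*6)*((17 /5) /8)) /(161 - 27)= -408 /335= -1.22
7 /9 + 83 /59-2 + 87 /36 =5525 /2124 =2.60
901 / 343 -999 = -341756 / 343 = -996.37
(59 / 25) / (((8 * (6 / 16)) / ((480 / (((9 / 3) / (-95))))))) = -35872 / 3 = -11957.33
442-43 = 399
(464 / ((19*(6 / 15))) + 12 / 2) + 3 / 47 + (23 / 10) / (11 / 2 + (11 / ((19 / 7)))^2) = 67.22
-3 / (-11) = 3 / 11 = 0.27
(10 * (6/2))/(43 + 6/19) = 570/823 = 0.69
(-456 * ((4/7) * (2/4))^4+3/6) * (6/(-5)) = 36573/12005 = 3.05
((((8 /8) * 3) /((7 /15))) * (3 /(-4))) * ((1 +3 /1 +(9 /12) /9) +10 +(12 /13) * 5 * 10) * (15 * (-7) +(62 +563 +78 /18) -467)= -16651.28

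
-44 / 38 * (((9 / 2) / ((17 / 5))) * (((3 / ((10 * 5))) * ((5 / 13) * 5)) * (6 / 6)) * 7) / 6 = -3465 / 16796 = -0.21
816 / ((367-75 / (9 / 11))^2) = 1836 / 170569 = 0.01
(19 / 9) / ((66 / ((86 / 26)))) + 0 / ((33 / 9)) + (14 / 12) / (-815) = 328423 / 3146715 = 0.10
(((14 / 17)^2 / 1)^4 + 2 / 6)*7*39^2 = 40469689237341 / 6975757441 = 5801.48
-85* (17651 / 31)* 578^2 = -501237918140 / 31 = -16168965101.29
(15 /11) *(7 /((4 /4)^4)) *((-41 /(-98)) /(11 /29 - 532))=-0.01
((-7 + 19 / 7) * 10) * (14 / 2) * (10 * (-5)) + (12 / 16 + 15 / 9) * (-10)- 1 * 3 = 14972.83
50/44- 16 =-327/22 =-14.86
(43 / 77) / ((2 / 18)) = 387 / 77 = 5.03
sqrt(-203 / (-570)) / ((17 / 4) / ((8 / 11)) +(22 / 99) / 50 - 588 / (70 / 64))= -240 * sqrt(115710) / 72743647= -0.00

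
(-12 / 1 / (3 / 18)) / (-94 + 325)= -24 / 77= -0.31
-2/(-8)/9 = 0.03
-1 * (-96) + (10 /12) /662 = 381317 /3972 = 96.00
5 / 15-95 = -284 / 3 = -94.67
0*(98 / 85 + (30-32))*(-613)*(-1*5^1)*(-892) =0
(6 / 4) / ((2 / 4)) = 3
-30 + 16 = -14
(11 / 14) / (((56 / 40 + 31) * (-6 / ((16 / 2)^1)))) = -55 / 1701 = -0.03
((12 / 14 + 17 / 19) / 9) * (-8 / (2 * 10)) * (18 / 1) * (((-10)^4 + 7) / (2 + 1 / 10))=-18653048 / 2793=-6678.50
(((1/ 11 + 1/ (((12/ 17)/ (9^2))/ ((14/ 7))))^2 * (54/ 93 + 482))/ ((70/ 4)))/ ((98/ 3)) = 5204570604/ 116963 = 44497.58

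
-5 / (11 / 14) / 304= -35 / 1672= -0.02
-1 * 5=-5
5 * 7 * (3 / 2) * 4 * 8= 1680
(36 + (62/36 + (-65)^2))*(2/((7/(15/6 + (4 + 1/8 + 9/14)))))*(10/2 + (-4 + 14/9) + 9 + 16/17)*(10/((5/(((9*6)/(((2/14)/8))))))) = 238837120544/357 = 669011542.14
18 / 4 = 9 / 2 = 4.50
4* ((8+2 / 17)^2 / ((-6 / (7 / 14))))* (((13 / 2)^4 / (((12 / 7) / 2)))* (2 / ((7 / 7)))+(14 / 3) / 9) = -951970943 / 10404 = -91500.48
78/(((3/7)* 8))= 91/4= 22.75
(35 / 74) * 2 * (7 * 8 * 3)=5880 / 37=158.92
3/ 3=1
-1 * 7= -7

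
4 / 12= 1 / 3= 0.33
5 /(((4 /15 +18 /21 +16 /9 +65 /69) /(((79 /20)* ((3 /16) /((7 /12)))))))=735885 /445552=1.65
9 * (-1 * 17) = -153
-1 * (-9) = 9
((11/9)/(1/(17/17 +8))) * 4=44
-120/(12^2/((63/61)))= -105/122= -0.86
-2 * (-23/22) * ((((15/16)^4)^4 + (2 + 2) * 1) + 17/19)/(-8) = -42327980025111264109749/30842956091242370301952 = -1.37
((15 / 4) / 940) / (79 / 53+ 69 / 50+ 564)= 0.00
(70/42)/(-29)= -5/87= -0.06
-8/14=-4/7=-0.57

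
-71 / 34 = -2.09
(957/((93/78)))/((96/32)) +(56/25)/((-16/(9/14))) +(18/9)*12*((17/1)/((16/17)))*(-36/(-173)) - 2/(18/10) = 1720985797/4826700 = 356.56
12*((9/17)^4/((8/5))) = 0.59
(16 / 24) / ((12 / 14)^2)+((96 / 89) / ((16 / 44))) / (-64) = 16553 / 19224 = 0.86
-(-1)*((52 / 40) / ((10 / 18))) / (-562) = -117 / 28100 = -0.00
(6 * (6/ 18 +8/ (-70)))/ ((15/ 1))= 46/ 525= 0.09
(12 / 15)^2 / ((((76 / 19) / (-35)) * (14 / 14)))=-28 / 5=-5.60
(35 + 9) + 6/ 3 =46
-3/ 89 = -0.03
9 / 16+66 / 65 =1641 / 1040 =1.58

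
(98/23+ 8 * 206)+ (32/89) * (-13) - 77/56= 26958363/16376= 1646.21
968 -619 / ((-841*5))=4071059 / 4205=968.15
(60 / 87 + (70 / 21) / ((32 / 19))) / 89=3715 / 123888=0.03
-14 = -14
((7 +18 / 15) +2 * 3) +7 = 106 / 5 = 21.20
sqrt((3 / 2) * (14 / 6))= sqrt(14) / 2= 1.87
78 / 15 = 26 / 5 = 5.20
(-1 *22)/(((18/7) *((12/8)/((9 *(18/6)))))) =-154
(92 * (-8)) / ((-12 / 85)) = 5213.33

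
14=14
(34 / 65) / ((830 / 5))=17 / 5395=0.00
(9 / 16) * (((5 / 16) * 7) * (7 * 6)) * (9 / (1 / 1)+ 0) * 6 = 178605 / 64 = 2790.70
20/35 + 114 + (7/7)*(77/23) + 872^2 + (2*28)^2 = 122945705/161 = 763637.92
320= 320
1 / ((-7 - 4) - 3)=-1 / 14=-0.07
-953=-953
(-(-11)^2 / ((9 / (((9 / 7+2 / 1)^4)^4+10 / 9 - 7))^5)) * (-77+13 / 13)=4710188870093280894983890208304653608094331451672431314800996705725561018612554675263853129527090659291984502304567296 / 141341044219695948150757068553473903657797105092237040068729493313192952432401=33324989893041370511723190000000000000000.00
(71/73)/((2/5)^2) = 1775/292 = 6.08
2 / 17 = 0.12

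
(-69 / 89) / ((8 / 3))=-207 / 712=-0.29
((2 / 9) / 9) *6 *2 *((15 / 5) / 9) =8 / 81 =0.10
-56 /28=-2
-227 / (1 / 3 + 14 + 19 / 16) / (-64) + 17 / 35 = 0.71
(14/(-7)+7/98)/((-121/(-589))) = -15903/1694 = -9.39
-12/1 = -12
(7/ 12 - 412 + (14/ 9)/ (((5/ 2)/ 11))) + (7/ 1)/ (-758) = -27600547/ 68220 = -404.58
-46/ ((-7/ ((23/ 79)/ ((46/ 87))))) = 2001/ 553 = 3.62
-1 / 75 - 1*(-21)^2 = -33076 / 75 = -441.01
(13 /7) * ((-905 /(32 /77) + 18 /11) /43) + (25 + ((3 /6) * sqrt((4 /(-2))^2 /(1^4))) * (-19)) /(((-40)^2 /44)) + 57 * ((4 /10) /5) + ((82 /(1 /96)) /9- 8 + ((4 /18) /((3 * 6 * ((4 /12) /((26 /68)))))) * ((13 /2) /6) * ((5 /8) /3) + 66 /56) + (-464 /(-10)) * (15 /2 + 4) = 133565241143 /101787840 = 1312.19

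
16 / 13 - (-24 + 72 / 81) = 2848 / 117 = 24.34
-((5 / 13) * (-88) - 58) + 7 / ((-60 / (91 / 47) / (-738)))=1579743 / 6110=258.55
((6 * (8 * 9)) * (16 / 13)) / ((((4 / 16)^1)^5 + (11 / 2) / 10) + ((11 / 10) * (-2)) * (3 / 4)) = -35389440 / 73151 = -483.79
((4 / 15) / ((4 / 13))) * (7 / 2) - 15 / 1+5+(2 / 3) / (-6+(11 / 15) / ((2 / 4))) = -1814 / 255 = -7.11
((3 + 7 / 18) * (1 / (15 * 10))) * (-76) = -1.72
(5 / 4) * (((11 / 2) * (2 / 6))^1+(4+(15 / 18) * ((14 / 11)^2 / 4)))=7.71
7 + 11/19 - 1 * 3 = 87/19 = 4.58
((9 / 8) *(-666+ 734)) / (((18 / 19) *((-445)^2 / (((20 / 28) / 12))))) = 323 / 13307280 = 0.00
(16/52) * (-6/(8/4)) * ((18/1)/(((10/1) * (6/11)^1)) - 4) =42/65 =0.65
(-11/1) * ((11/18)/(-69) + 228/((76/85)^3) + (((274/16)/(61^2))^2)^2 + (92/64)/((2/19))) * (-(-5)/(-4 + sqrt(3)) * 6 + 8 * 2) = -7084818414872783822383457069/286055824770849215586816 + 3220372006760356282901571395 * sqrt(3)/381407766361132287449088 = -10142.89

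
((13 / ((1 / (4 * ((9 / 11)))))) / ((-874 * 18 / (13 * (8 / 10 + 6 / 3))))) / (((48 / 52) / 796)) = -84.89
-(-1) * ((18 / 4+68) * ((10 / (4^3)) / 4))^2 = 525625 / 65536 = 8.02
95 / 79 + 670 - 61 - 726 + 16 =-7884 / 79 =-99.80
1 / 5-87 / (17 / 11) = -4768 / 85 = -56.09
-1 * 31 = -31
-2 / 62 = -1 / 31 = -0.03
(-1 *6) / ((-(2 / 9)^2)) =243 / 2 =121.50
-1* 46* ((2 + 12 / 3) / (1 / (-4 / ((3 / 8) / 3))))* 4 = 35328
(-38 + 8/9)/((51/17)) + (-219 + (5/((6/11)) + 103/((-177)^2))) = -41767901/187974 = -222.20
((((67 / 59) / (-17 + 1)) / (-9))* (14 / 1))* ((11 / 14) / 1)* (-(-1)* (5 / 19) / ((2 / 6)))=3685 / 53808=0.07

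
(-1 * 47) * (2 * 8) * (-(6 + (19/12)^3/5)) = 2758853/540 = 5108.99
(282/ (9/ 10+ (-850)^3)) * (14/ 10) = -3948/ 6141249991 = -0.00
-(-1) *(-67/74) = -0.91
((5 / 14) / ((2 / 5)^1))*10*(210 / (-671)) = -1875 / 671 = -2.79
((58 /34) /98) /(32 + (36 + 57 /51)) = 29 /115150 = 0.00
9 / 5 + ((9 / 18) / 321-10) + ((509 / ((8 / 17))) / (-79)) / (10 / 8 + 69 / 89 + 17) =-7658698012 / 858782535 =-8.92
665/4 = 166.25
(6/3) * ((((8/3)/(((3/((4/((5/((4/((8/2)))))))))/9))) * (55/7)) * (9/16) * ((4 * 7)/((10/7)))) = 1108.80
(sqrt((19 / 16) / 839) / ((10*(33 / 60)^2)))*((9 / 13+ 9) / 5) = 252*sqrt(15941) / 1319747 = 0.02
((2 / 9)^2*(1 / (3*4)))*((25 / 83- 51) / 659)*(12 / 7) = -16832 / 31013199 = -0.00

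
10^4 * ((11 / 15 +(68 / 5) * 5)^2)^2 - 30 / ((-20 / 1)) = 36156354800915 / 162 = 223187375314.29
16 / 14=8 / 7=1.14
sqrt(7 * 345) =sqrt(2415) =49.14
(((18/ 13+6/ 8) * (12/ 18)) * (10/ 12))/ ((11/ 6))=185/ 286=0.65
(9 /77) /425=9 /32725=0.00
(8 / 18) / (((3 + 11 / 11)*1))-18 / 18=-8 / 9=-0.89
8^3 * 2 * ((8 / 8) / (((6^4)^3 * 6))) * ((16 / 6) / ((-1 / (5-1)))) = -4 / 4782969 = -0.00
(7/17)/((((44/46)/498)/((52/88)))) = 521157/4114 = 126.68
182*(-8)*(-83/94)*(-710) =-42901040/47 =-912788.09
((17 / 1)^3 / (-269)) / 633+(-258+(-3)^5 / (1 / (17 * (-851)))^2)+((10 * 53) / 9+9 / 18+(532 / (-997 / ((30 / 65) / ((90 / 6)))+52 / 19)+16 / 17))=-7108097909794322476687 / 139762339938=-50858463824.72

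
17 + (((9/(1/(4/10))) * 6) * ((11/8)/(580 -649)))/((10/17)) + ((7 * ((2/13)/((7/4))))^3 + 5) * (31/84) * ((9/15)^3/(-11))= 7893801529/486360875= 16.23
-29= -29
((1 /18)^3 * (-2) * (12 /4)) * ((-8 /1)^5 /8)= 1024 /243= 4.21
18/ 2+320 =329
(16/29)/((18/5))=40/261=0.15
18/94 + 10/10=56/47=1.19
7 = 7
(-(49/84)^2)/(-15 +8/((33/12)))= 77/2736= 0.03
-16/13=-1.23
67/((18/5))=335/18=18.61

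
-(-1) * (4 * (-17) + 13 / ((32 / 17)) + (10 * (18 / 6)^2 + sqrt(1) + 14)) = 1405 / 32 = 43.91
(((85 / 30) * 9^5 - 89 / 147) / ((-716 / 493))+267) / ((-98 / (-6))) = -24193301459 / 3438232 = -7036.55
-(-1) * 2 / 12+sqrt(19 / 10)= 1 / 6+sqrt(190) / 10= 1.55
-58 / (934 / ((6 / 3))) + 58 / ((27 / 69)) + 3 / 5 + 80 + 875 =23194214 / 21015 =1103.70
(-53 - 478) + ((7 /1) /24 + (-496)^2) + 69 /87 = 170858315 /696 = 245486.08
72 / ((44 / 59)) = 1062 / 11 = 96.55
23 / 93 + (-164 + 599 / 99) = -483988 / 3069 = -157.70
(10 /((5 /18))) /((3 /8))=96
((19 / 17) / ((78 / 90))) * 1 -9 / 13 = 132 / 221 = 0.60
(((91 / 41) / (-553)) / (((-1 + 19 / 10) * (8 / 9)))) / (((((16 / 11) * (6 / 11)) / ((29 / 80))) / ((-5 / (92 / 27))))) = 2052765 / 610279424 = 0.00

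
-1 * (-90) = 90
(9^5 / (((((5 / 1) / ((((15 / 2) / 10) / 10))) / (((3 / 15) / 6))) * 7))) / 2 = 2.11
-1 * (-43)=43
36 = 36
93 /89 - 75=-6582 /89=-73.96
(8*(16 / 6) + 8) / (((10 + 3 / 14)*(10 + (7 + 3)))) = 28 / 195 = 0.14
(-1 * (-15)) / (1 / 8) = 120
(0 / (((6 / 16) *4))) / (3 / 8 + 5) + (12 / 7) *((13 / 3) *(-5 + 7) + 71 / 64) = 1877 / 112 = 16.76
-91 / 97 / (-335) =91 / 32495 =0.00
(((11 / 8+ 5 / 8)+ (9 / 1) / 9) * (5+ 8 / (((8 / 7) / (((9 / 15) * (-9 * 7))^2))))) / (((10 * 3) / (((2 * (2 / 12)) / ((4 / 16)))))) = 500344 / 375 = 1334.25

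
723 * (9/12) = 2169/4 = 542.25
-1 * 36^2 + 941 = -355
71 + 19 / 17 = 1226 / 17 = 72.12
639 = 639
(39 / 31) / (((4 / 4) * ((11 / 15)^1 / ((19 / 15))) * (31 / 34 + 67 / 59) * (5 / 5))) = 495482 / 466829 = 1.06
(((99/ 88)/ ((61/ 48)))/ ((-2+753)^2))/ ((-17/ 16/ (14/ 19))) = -12096/ 11112511703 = -0.00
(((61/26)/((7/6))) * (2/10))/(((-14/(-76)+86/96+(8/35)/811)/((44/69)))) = 180470208/760180889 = 0.24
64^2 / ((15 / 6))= 1638.40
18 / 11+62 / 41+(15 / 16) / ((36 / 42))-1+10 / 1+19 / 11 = 216041 / 14432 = 14.97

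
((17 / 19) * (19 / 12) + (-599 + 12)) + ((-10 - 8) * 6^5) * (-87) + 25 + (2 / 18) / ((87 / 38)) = 38137284917 / 3132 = 12176655.47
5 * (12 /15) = 4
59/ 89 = 0.66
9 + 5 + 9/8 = 121/8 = 15.12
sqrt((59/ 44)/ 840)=sqrt(136290)/ 9240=0.04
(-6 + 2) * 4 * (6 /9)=-10.67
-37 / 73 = -0.51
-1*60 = -60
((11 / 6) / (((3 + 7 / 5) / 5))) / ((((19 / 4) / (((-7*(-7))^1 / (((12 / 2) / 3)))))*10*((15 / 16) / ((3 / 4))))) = 49 / 57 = 0.86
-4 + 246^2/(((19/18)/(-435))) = -473840356/19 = -24938966.11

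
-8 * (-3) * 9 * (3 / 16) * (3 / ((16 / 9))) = 2187 / 32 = 68.34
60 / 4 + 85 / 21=400 / 21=19.05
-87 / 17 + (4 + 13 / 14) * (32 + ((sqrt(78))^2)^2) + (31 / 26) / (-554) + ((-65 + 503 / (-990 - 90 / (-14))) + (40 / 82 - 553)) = 840205072713707 / 28462231980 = 29520.00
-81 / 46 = -1.76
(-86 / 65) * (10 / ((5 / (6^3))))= -37152 / 65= -571.57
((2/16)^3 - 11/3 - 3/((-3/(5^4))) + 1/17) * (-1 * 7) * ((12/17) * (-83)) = 9427214783/36992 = 254844.69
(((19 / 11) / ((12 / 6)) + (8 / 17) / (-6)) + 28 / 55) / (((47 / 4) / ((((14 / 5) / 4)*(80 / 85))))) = 813232 / 11205975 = 0.07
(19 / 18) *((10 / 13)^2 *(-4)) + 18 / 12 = -3037 / 3042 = -1.00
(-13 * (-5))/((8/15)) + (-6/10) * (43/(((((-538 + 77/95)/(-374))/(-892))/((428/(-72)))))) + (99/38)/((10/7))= -11067804555671/116355240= -95120.81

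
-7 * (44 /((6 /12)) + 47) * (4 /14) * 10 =-2700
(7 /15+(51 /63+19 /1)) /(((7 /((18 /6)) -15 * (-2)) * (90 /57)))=0.40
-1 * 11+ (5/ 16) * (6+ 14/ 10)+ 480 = 7541/ 16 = 471.31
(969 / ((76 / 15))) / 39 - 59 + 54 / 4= -40.60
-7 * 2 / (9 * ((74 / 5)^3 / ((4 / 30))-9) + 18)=-350 / 5468949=-0.00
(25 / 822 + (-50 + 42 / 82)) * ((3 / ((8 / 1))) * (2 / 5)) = -1666813 / 224680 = -7.42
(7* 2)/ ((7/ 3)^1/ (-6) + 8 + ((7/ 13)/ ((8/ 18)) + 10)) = 6552/ 8809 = 0.74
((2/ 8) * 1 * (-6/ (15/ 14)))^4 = 2401/ 625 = 3.84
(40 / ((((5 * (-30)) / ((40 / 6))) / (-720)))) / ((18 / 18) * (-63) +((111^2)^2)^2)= 640 / 11522688848587809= 0.00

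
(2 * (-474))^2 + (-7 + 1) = 898698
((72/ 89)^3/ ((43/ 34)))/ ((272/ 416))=19408896/ 30313667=0.64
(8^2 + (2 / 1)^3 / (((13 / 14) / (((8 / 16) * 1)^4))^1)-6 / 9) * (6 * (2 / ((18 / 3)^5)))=2491 / 25272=0.10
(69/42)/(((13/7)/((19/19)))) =23/26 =0.88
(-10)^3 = -1000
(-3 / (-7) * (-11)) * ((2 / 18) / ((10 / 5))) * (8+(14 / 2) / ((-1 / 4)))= 110 / 21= 5.24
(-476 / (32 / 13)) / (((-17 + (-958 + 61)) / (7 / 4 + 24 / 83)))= 1047319 / 2427584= 0.43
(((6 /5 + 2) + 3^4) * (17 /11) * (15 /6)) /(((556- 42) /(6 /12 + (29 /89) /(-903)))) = 574771513 /1817580072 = 0.32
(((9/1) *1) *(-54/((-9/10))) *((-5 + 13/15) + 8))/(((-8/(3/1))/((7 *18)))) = -98658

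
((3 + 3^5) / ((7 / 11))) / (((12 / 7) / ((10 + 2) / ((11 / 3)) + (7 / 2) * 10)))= 17261 / 2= 8630.50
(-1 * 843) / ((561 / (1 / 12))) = -0.13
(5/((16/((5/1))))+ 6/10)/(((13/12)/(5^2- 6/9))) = 12629/260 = 48.57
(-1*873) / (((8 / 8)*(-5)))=873 / 5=174.60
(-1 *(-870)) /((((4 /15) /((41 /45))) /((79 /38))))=469655 /76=6179.67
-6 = -6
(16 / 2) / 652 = 0.01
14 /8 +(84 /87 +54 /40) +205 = 60629 /290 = 209.07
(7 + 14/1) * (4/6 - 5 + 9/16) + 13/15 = -18797/240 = -78.32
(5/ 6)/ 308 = 5/ 1848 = 0.00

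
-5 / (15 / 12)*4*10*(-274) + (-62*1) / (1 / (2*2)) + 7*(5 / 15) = 130783 / 3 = 43594.33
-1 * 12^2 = -144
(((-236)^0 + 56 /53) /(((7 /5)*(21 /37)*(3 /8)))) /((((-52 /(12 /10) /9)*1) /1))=-48396 /33761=-1.43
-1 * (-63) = 63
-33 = -33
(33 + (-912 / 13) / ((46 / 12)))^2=19316025 / 89401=216.06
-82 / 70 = -41 / 35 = -1.17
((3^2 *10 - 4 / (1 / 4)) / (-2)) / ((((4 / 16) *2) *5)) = -74 / 5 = -14.80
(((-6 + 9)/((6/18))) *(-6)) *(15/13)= -810/13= -62.31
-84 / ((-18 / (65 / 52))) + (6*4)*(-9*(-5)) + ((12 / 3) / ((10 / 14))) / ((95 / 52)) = 3103361 / 2850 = 1088.90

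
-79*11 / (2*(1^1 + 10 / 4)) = -869 / 7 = -124.14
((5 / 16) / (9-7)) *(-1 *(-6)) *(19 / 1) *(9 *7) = 17955 / 16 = 1122.19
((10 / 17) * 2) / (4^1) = 5 / 17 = 0.29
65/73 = 0.89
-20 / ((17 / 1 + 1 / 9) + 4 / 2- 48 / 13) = -585 / 451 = -1.30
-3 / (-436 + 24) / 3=1 / 412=0.00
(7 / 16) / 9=7 / 144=0.05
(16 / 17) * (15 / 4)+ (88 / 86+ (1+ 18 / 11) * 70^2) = 103911708 / 8041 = 12922.73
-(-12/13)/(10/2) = 12/65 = 0.18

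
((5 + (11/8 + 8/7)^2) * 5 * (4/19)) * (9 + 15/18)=10490495/89376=117.37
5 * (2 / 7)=10 / 7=1.43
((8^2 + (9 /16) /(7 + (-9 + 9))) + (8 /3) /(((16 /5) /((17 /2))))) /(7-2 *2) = 23.72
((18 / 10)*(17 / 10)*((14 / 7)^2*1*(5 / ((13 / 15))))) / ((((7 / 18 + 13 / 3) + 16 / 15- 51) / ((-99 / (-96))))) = -681615 / 423176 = -1.61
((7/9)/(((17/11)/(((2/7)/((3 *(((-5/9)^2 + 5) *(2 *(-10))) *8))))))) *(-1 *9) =297/584800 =0.00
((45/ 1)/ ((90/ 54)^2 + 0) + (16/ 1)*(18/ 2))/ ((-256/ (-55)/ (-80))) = -44055/ 16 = -2753.44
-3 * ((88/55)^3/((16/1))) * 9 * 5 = -34.56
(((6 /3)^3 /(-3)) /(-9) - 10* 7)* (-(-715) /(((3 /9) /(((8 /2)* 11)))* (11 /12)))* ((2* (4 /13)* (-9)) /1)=39747840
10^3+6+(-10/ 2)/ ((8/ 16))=996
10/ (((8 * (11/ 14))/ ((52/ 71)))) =910/ 781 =1.17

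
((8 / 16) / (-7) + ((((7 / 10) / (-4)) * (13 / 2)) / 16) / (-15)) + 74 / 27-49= -56035867 / 1209600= -46.33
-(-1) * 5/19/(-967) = -5/18373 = -0.00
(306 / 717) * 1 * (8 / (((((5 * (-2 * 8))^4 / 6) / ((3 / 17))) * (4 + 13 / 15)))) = 81 / 4466432000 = 0.00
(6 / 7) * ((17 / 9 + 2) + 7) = 28 / 3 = 9.33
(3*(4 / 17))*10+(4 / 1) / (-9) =1012 / 153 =6.61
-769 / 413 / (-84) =769 / 34692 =0.02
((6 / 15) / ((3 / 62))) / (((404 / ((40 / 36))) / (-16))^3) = -1587200 / 2253268287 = -0.00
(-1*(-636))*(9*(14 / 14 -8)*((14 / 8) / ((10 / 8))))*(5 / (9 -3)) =-46746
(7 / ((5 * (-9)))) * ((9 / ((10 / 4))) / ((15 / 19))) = -266 / 375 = -0.71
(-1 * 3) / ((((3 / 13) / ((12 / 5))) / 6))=-936 / 5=-187.20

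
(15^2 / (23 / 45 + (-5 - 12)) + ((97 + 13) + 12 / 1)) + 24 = 98207 / 742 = 132.35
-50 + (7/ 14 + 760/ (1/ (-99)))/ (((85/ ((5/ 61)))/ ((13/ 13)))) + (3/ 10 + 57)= -338347/ 5185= -65.25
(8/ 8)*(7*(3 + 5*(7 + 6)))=476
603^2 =363609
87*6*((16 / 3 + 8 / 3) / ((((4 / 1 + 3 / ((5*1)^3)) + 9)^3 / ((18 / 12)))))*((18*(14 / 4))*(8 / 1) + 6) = 389970703125 / 269676572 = 1446.07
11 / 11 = 1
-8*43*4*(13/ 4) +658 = -3814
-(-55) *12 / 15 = 44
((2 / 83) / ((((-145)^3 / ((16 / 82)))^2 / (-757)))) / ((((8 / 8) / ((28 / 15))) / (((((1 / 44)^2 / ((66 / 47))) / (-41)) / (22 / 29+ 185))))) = 3984848 / 591530609743998703368046875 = 0.00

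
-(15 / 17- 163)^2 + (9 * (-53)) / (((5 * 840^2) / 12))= -744362573951 / 28322000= -26282.13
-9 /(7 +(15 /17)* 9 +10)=-153 /424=-0.36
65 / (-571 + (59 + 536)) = 65 / 24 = 2.71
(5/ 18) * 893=4465/ 18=248.06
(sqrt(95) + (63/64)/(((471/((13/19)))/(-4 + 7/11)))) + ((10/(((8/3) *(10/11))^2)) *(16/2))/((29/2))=284402211/304504640 + sqrt(95)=10.68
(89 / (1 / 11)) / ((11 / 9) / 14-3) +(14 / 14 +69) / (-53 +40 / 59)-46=-62060606 / 161847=-383.45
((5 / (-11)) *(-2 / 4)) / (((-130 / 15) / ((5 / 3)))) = -25 / 572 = -0.04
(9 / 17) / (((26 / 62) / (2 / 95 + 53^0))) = 27063 / 20995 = 1.29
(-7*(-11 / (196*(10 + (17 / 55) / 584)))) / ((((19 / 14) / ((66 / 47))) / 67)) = 2.72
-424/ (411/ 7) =-2968/ 411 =-7.22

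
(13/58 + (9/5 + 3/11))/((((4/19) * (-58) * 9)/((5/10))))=-139213/13321440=-0.01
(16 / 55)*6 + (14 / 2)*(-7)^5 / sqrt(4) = -6470503 / 110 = -58822.75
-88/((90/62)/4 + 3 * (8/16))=-992/21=-47.24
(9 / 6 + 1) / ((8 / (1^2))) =5 / 16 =0.31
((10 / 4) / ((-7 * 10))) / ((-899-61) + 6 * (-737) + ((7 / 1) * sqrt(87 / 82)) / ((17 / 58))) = 493 * sqrt(7134) / 1372840252440 + 10628553 / 1601646961180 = 0.00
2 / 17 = 0.12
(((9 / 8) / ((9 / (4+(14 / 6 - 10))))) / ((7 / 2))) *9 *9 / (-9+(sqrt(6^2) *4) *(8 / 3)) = -27 / 140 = -0.19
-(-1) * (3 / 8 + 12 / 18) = 25 / 24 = 1.04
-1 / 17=-0.06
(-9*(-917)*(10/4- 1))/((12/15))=123795/8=15474.38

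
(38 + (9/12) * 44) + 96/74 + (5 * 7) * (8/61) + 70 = 331525/2257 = 146.89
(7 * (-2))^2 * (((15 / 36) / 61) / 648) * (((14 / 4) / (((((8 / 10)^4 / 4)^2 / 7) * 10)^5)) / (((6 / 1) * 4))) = 83888895460404455661773681640625 / 209998915126730253007847424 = 399472.99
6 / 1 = 6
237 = 237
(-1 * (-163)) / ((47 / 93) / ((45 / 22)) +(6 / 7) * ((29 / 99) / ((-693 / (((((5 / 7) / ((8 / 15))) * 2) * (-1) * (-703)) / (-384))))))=2415912871680 / 3688336579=655.01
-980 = -980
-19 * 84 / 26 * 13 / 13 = -798 / 13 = -61.38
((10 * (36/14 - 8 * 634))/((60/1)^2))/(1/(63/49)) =-17743/980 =-18.11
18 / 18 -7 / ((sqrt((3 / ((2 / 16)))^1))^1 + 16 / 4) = 9 / 2 -7 * sqrt(6) / 4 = 0.21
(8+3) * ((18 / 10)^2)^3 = 5845851 / 15625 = 374.13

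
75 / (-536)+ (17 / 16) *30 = 8505 / 268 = 31.74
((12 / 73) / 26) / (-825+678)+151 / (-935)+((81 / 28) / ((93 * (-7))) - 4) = -22460177869 / 5391325940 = -4.17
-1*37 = -37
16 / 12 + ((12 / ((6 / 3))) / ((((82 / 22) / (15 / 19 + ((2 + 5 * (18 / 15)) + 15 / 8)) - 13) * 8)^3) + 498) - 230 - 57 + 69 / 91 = 170930150369382806342155 / 802144124839558195968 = 213.09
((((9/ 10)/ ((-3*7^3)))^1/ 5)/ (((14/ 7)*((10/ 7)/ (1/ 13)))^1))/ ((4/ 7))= -3/ 364000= -0.00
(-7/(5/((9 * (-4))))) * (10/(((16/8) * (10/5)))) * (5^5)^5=37550926208496093750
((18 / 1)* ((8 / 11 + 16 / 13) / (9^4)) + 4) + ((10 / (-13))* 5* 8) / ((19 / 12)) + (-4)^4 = 476499620 / 1980693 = 240.57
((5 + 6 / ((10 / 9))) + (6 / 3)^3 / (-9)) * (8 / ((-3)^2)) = 3424 / 405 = 8.45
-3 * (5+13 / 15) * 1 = -88 / 5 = -17.60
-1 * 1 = -1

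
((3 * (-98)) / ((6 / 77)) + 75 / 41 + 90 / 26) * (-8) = 16065512 / 533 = 30141.67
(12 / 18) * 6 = 4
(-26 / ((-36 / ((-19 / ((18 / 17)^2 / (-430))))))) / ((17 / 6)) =1857.58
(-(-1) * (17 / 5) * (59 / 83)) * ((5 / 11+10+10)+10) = 67201 / 913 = 73.60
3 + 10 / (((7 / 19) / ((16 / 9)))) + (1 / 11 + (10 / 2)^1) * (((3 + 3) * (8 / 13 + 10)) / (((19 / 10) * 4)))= 16076153 / 171171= 93.92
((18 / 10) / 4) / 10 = 0.04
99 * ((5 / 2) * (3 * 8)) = 5940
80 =80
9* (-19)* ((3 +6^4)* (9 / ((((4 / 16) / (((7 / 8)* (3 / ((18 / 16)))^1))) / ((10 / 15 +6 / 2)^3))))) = -919811508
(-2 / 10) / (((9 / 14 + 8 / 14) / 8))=-112 / 85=-1.32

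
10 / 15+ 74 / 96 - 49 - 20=-1081 / 16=-67.56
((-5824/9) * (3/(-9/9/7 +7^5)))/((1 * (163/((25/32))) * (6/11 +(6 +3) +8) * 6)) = -0.00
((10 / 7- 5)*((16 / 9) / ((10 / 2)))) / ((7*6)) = -40 / 1323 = -0.03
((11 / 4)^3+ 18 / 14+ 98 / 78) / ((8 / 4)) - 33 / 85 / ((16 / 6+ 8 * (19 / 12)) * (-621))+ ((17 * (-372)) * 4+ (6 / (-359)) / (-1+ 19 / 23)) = -4754120829410493 / 188027082880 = -25284.23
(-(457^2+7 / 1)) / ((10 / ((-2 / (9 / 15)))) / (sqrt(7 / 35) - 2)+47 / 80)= -55021024640 / 555571+4010035200*sqrt(5) / 555571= -82895.46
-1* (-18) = 18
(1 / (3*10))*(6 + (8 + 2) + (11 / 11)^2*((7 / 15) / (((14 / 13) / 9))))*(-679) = -135121 / 300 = -450.40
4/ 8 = 1/ 2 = 0.50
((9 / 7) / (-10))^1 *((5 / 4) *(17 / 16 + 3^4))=-11817 / 896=-13.19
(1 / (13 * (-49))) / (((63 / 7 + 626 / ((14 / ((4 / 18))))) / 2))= -18 / 108563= -0.00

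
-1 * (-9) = 9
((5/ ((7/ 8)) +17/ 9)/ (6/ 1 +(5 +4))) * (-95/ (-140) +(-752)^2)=7584548749/ 26460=286642.05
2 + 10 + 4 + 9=25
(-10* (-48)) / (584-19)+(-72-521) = -66913 / 113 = -592.15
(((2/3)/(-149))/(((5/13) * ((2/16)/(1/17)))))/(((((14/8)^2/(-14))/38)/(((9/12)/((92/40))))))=126464/407813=0.31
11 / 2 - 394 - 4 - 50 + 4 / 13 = -11497 / 26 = -442.19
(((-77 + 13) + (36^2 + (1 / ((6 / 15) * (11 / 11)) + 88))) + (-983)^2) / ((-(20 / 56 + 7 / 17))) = -230291537 / 183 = -1258423.70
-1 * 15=-15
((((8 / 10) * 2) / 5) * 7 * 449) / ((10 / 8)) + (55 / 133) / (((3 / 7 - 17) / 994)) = 107417877 / 137750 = 779.80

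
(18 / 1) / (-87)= -6 / 29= -0.21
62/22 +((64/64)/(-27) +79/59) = 72197/17523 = 4.12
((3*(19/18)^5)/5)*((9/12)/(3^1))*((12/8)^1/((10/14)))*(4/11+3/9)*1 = 398651939/1385683200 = 0.29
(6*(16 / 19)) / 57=32 / 361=0.09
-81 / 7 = -11.57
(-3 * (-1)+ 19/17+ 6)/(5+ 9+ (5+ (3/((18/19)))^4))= 0.08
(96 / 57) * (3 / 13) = 96 / 247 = 0.39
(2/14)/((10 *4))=0.00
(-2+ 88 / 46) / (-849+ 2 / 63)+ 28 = 34444466 / 1230155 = 28.00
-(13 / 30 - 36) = 1067 / 30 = 35.57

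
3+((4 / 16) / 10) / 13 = 1561 / 520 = 3.00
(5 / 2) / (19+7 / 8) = 20 / 159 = 0.13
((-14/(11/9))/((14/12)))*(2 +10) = -1296/11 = -117.82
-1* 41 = -41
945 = 945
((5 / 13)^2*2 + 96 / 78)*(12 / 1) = 3096 / 169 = 18.32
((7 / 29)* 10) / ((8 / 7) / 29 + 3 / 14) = 9.51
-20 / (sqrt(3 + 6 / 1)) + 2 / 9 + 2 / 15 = -284 / 45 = -6.31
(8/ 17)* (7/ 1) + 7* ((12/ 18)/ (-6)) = 385/ 153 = 2.52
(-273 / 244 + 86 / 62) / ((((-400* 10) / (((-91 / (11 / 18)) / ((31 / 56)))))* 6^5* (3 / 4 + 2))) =1292473 / 1532118456000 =0.00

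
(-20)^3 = -8000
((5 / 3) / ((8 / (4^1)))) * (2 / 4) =5 / 12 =0.42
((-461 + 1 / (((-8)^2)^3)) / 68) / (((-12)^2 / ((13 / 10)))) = -1571028979 / 25669140480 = -0.06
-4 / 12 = -0.33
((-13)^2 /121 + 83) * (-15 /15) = -10212 /121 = -84.40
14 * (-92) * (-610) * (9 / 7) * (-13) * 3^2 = -118188720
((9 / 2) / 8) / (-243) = -1 / 432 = -0.00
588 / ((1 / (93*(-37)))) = -2023308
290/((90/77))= 2233/9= 248.11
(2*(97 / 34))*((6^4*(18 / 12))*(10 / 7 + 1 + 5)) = 9805536 / 119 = 82399.46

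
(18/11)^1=1.64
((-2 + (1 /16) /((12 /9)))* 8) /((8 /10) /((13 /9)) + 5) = -8125 /2888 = -2.81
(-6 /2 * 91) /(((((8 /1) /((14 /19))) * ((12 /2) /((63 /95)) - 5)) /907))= -36398817 /6460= -5634.49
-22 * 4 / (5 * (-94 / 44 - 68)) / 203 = 1936 / 1566145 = 0.00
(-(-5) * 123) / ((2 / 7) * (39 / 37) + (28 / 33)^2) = 173461365 / 287998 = 602.30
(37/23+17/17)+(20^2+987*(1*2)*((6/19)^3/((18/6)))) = 66783284/157757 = 423.33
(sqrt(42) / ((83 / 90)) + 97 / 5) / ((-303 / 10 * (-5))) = 60 * sqrt(42) / 8383 + 194 / 1515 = 0.17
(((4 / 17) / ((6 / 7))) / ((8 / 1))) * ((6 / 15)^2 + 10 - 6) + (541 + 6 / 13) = 8977091 / 16575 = 541.60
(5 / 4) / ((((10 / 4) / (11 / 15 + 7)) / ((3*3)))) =174 / 5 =34.80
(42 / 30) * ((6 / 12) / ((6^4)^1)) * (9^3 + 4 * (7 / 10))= 0.40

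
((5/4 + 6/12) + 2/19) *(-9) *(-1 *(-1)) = -1269/76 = -16.70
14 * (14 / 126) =14 / 9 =1.56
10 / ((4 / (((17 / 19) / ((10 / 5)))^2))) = 1445 / 2888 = 0.50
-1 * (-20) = 20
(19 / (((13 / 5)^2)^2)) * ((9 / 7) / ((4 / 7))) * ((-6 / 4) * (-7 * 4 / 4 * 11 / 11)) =9.82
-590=-590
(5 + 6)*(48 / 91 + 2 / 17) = 10978 / 1547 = 7.10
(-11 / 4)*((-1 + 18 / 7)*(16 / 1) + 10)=-96.64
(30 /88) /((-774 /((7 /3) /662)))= -35 /22545072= -0.00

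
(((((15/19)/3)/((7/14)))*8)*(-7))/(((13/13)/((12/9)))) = -39.30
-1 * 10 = -10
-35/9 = -3.89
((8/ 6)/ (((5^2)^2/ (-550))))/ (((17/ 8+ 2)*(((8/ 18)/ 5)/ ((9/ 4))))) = -36/ 5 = -7.20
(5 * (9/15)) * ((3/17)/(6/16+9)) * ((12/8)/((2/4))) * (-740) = -10656/85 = -125.36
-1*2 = -2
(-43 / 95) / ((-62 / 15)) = 129 / 1178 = 0.11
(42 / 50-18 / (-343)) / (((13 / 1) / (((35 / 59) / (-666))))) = -2551 / 41717130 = -0.00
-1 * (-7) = 7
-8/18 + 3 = 23/9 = 2.56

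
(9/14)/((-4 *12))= -0.01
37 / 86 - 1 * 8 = -651 / 86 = -7.57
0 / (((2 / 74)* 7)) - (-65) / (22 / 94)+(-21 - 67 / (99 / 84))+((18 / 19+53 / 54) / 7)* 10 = 8004257 / 39501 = 202.63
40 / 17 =2.35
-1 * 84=-84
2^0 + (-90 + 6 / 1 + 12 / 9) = -245 / 3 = -81.67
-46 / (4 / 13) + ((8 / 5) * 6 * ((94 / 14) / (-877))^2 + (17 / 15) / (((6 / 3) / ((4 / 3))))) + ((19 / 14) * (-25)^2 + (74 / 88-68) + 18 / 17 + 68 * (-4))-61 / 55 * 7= 448569373398217 / 1268555224860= 353.61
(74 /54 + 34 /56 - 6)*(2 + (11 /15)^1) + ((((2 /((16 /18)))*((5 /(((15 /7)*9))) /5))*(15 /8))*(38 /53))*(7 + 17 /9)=-5770193 /601020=-9.60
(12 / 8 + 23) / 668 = 49 / 1336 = 0.04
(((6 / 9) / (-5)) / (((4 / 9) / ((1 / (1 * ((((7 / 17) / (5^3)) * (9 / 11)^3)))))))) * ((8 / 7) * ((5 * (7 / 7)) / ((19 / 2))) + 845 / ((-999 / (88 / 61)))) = 1418362181500 / 13786412787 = 102.88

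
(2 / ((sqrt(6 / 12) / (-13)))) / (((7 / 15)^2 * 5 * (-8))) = 585 * sqrt(2) / 196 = 4.22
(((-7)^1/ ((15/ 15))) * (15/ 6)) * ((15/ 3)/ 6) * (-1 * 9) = 525/ 4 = 131.25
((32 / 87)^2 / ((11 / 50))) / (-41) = -51200 / 3413619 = -0.01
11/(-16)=-11/16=-0.69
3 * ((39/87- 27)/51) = -770/493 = -1.56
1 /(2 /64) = 32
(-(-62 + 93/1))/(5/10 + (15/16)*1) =-21.57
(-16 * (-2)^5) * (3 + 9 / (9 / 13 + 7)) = 2135.04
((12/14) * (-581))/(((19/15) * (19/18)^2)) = -2420280/6859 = -352.86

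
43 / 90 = 0.48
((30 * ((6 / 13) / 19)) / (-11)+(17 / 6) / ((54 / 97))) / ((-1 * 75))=-0.07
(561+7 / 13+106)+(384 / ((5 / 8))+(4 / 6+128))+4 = 275848 / 195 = 1414.61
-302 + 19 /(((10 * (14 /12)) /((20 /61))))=-128726 /427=-301.47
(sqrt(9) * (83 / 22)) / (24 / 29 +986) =7221 / 629596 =0.01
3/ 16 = 0.19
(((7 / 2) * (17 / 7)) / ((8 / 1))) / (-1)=-17 / 16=-1.06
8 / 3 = 2.67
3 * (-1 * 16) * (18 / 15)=-288 / 5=-57.60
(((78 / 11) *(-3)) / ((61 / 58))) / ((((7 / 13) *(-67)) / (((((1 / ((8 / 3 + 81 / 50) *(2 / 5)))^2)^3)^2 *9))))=12280185452022124081850051879882812500 / 1571907687788028020140285937676767967899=0.01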